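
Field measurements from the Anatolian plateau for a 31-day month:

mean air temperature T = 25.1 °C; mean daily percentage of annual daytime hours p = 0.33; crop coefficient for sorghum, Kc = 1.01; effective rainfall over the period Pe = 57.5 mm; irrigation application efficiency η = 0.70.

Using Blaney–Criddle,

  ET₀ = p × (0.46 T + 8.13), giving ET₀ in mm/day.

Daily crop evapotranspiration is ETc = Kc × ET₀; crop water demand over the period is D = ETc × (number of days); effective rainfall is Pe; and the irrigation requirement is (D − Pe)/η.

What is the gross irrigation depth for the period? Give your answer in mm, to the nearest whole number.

ET₀ = 0.33 × (0.46 × 25.1 + 8.13) = 0.33 × 19.676 = 6.4931 mm/d
ETc = Kc × ET₀ = 1.01 × 6.4931 = 6.5580 mm/d
Crop demand D = ETc × 31 d = 6.5580 × 31 = 203.298 mm
D − Pe = 203.298 − 57.5 = 145.798 mm
Gross irrigation = 145.798 / 0.70 = 208.283 mm

208 mm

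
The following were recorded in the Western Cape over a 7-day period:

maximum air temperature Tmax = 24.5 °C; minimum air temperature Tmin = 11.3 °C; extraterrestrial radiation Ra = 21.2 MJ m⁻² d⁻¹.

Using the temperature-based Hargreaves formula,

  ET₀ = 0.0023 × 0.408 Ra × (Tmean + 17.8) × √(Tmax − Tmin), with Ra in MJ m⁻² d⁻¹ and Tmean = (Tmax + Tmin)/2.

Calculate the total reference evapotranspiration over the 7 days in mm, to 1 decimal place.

Tmean = (24.5 + 11.3)/2 = 17.90 °C
0.408 Ra = 0.408 × 21.2 = 8.6496 mm/d equivalent
ET₀ = 0.0023 × 8.6496 × (17.90 + 17.8) × √13.2 = 0.0023 × 8.6496 × 35.70 × 3.6332 = 2.5804 mm/d
Over 7 days: 2.5804 × 7 = 18.063 mm

18.1 mm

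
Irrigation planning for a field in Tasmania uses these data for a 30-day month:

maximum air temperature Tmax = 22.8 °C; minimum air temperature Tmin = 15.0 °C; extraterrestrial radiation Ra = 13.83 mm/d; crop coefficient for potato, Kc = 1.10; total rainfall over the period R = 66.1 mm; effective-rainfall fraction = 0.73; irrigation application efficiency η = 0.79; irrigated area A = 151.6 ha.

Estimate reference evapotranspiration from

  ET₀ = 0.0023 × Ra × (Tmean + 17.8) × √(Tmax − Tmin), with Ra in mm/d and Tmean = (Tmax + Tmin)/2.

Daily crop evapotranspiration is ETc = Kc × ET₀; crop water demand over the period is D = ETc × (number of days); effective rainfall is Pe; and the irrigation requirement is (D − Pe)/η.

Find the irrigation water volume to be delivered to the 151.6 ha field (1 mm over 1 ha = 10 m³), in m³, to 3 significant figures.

114000 m³

Tmean = (22.8 + 15.0)/2 = 18.90 °C
ET₀ = 0.0023 × 13.83 × (18.90 + 17.8) × √7.8 = 0.0023 × 13.83 × 36.70 × 2.7928 = 3.2603 mm/d
ETc = Kc × ET₀ = 1.10 × 3.2603 = 3.5863 mm/d
Crop demand D = ETc × 30 d = 3.5863 × 30 = 107.589 mm
Pe = 0.73 × 66.1 = 48.253 mm
D − Pe = 107.589 − 48.253 = 59.336 mm
Gross irrigation = 59.336 / 0.79 = 75.109 mm
Volume = 75.109 mm × 151.6 ha × 10 = 113865.2 m³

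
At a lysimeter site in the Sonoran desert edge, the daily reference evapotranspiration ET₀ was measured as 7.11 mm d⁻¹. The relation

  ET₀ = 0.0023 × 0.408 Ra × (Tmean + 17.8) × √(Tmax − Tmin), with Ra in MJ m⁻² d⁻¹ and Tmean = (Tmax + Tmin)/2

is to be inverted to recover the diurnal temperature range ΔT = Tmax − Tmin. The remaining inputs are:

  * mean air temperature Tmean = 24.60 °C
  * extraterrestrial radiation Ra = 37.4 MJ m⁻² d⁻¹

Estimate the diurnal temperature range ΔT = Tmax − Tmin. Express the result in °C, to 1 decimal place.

√ΔT = ET₀ / [0.0023 × 0.408 × Ra × (Tmean+17.8)] = 7.11 / (0.0023 × 15.2592 × 42.40) = 4.7780
ΔT = 4.7780² = 22.829 °C

22.8 °C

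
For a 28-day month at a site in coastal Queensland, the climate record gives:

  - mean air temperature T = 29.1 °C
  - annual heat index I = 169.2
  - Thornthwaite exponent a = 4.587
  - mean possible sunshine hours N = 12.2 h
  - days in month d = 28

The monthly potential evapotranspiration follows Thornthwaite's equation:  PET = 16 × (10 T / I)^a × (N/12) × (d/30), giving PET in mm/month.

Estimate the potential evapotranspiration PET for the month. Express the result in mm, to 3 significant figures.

183 mm

10T/I = 10 × 29.1 / 169.2 = 1.7199
(10T/I)^a = 1.7199^4.587 = 12.0297
Uncorrected PET = 16 × 12.0297 = 192.475 mm
Correction = (N/12)(d/30) = (12.2/12)(28/30) = 0.9489
PET = 192.475 × 0.9489 = 182.640 mm/month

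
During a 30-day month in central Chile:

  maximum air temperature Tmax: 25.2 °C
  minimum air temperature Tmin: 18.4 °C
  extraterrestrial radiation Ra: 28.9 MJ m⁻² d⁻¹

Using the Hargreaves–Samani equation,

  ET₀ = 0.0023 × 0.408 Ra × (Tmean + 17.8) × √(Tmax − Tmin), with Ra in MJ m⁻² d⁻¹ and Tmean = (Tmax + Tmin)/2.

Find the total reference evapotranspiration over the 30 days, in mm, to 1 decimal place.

Tmean = (25.2 + 18.4)/2 = 21.80 °C
0.408 Ra = 0.408 × 28.9 = 11.7912 mm/d equivalent
ET₀ = 0.0023 × 11.7912 × (21.80 + 17.8) × √6.8 = 0.0023 × 11.7912 × 39.60 × 2.6077 = 2.8005 mm/d
Over 30 days: 2.8005 × 30 = 84.015 mm

84.0 mm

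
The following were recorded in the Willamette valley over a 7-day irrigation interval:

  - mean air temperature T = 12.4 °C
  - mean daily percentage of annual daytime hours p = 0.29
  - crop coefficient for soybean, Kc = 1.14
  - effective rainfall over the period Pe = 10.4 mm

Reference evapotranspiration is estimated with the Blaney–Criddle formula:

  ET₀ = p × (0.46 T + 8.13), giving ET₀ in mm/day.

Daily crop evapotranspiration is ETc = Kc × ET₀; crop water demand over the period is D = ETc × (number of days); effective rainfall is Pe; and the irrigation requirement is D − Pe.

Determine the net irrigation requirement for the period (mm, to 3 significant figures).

ET₀ = 0.29 × (0.46 × 12.4 + 8.13) = 0.29 × 13.834 = 4.0119 mm/d
ETc = Kc × ET₀ = 1.14 × 4.0119 = 4.5736 mm/d
Crop demand D = ETc × 7 d = 4.5736 × 7 = 32.015 mm
D − Pe = 32.015 − 10.4 = 21.615 mm

21.6 mm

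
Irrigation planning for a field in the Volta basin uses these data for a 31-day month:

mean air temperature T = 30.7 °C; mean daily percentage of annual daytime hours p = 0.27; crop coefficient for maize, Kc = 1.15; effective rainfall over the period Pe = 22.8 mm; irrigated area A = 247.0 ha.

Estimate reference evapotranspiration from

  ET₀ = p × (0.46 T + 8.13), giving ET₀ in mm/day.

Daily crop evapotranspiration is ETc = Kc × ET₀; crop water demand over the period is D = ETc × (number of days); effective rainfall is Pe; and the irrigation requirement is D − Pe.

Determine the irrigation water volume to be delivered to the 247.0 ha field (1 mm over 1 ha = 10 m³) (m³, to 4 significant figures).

ET₀ = 0.27 × (0.46 × 30.7 + 8.13) = 0.27 × 22.252 = 6.0080 mm/d
ETc = Kc × ET₀ = 1.15 × 6.0080 = 6.9092 mm/d
Crop demand D = ETc × 31 d = 6.9092 × 31 = 214.185 mm
D − Pe = 214.185 − 22.8 = 191.385 mm
Volume = 191.385 mm × 247.0 ha × 10 = 472721.0 m³

472700 m³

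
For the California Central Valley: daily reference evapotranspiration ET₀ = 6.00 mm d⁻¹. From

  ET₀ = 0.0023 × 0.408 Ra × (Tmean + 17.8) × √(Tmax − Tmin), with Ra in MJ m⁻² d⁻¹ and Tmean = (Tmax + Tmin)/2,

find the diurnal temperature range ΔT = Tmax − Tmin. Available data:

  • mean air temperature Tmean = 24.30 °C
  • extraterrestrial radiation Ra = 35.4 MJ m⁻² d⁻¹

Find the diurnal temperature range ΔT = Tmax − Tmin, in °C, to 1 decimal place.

√ΔT = ET₀ / [0.0023 × 0.408 × Ra × (Tmean+17.8)] = 6.00 / (0.0023 × 14.4432 × 42.10) = 4.2902
ΔT = 4.2902² = 18.406 °C

18.4 °C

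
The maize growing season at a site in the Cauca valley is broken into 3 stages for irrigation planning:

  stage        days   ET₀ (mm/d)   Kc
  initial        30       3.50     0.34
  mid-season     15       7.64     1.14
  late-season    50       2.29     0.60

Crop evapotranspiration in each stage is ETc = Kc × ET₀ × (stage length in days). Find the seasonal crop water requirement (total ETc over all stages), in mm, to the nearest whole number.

235 mm

initial: 0.34 × 3.50 × 30 = 35.70 mm
mid-season: 1.14 × 7.64 × 15 = 130.64 mm
late-season: 0.60 × 2.29 × 50 = 68.70 mm
Seasonal total = 235.04 mm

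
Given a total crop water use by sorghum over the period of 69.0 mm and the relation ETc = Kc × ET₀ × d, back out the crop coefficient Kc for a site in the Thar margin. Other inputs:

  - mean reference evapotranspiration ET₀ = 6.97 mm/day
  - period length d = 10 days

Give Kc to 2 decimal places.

ETc = Kc × ET₀ × d  ⇒  Kc = ETc / (ET₀ × d)
Kc = 69.0 / (6.97 × 10) = 69.0 / 69.70 = 0.9900

0.99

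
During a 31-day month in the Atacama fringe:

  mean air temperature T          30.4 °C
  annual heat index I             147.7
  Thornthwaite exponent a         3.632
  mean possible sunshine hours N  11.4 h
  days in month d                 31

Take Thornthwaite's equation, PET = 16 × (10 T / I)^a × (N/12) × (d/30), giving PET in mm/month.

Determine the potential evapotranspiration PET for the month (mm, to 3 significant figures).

216 mm

10T/I = 10 × 30.4 / 147.7 = 2.0582
(10T/I)^a = 2.0582^3.632 = 13.7590
Uncorrected PET = 16 × 13.7590 = 220.144 mm
Correction = (N/12)(d/30) = (11.4/12)(31/30) = 0.9817
PET = 220.144 × 0.9817 = 216.115 mm/month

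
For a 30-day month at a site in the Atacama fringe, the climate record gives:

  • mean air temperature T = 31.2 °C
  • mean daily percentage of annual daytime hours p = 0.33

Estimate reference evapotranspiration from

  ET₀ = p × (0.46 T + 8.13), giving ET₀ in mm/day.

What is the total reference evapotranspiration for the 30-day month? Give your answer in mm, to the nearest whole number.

223 mm

ET₀ = 0.33 × (0.46 × 31.2 + 8.13) = 0.33 × 22.482 = 7.4191 mm/d
Monthly total = 7.4191 × 30 = 222.573 mm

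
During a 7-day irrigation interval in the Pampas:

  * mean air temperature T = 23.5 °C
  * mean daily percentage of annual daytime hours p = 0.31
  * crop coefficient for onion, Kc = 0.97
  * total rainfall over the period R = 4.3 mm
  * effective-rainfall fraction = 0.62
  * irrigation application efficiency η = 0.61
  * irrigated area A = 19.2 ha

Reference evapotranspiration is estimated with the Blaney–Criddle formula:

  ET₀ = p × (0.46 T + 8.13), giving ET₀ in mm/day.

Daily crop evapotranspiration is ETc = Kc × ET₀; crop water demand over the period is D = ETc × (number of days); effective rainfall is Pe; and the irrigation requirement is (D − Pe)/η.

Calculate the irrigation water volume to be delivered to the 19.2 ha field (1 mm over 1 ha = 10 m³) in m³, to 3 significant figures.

ET₀ = 0.31 × (0.46 × 23.5 + 8.13) = 0.31 × 18.940 = 5.8714 mm/d
ETc = Kc × ET₀ = 0.97 × 5.8714 = 5.6953 mm/d
Crop demand D = ETc × 7 d = 5.6953 × 7 = 39.867 mm
Pe = 0.62 × 4.3 = 2.666 mm
D − Pe = 39.867 − 2.666 = 37.201 mm
Gross irrigation = 37.201 / 0.61 = 60.985 mm
Volume = 60.985 mm × 19.2 ha × 10 = 11709.1 m³

11700 m³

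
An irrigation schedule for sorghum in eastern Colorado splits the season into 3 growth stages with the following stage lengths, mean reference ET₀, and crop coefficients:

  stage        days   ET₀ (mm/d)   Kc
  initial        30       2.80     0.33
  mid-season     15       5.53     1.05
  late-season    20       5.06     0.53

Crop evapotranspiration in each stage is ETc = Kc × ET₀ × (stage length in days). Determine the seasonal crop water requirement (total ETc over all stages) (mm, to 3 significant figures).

168 mm

initial: 0.33 × 2.80 × 30 = 27.72 mm
mid-season: 1.05 × 5.53 × 15 = 87.10 mm
late-season: 0.53 × 5.06 × 20 = 53.64 mm
Seasonal total = 168.46 mm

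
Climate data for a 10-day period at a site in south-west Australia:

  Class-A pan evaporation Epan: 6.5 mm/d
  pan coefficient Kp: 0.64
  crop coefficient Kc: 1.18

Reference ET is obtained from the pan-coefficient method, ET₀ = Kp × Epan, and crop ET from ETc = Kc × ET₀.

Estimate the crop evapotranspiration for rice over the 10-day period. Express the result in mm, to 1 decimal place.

ET₀ = 0.64 × 6.5 = 4.1600 mm/d
ETc = Kc × ET₀ = 1.18 × 4.1600 = 4.9088 mm/d
Over 10 days: 4.9088 × 10 = 49.088 mm

49.1 mm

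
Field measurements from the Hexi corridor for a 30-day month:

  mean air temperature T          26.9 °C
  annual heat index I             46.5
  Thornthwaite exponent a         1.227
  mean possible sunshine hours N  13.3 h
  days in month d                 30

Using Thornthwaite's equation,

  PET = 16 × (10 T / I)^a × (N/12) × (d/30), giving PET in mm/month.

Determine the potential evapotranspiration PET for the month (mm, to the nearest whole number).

153 mm

10T/I = 10 × 26.9 / 46.5 = 5.7849
(10T/I)^a = 5.7849^1.227 = 8.6166
Uncorrected PET = 16 × 8.6166 = 137.866 mm
Correction = (N/12)(d/30) = (13.3/12)(30/30) = 1.1083
PET = 137.866 × 1.1083 = 152.797 mm/month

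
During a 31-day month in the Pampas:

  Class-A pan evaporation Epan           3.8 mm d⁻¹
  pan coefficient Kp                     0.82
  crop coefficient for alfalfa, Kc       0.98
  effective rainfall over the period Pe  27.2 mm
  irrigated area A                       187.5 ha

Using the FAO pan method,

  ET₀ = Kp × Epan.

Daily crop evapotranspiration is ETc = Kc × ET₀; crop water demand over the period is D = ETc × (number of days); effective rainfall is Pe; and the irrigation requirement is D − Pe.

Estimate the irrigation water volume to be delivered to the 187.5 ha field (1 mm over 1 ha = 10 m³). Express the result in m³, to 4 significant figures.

126500 m³

ET₀ = 0.82 × 3.8 = 3.1160 mm/d
ETc = Kc × ET₀ = 0.98 × 3.1160 = 3.0537 mm/d
Crop demand D = ETc × 31 d = 3.0537 × 31 = 94.665 mm
D − Pe = 94.665 − 27.2 = 67.465 mm
Volume = 67.465 mm × 187.5 ha × 10 = 126496.9 m³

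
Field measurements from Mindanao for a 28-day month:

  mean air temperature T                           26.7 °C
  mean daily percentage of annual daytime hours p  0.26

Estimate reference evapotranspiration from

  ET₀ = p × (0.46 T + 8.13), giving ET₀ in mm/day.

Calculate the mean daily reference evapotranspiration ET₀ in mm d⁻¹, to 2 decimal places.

ET₀ = 0.26 × (0.46 × 26.7 + 8.13) = 0.26 × 20.412 = 5.3071 mm/d

5.31 mm d⁻¹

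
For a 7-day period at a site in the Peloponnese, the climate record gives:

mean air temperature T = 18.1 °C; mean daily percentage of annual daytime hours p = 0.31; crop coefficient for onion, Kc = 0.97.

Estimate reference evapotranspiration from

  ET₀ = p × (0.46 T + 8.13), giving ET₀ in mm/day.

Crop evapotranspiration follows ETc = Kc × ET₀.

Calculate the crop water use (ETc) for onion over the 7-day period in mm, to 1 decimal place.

34.6 mm

ET₀ = 0.31 × (0.46 × 18.1 + 8.13) = 0.31 × 16.456 = 5.1014 mm/d
ETc = Kc × ET₀ = 0.97 × 5.1014 = 4.9484 mm/d
Over 7 days: 4.9484 × 7 = 34.639 mm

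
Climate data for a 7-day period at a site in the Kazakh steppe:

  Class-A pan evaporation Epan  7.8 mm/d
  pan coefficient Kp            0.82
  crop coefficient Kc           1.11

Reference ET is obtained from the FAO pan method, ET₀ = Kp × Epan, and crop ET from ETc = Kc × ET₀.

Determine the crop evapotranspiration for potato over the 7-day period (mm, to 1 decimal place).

49.7 mm

ET₀ = 0.82 × 7.8 = 6.3960 mm/d
ETc = Kc × ET₀ = 1.11 × 6.3960 = 7.0996 mm/d
Over 7 days: 7.0996 × 7 = 49.697 mm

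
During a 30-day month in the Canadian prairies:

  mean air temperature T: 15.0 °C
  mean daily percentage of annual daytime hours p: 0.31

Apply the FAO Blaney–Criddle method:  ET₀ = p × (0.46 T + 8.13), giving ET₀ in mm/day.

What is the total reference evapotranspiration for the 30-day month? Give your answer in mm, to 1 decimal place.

ET₀ = 0.31 × (0.46 × 15.0 + 8.13) = 0.31 × 15.030 = 4.6593 mm/d
Monthly total = 4.6593 × 30 = 139.779 mm

139.8 mm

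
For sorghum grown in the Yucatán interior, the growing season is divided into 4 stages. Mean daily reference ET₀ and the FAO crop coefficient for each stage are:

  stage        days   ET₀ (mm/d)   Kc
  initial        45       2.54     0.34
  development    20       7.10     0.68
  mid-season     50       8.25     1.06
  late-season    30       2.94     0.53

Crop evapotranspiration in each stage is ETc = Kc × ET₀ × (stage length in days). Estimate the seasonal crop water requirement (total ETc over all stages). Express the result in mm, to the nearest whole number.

initial: 0.34 × 2.54 × 45 = 38.86 mm
development: 0.68 × 7.10 × 20 = 96.56 mm
mid-season: 1.06 × 8.25 × 50 = 437.25 mm
late-season: 0.53 × 2.94 × 30 = 46.75 mm
Seasonal total = 619.42 mm

619 mm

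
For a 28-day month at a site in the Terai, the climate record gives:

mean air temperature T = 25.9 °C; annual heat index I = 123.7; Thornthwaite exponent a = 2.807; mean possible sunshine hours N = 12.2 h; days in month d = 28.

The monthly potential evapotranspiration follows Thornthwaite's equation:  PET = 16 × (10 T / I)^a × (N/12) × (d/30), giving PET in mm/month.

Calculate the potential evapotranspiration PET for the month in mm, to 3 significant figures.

10T/I = 10 × 25.9 / 123.7 = 2.0938
(10T/I)^a = 2.0938^2.807 = 7.9591
Uncorrected PET = 16 × 7.9591 = 127.346 mm
Correction = (N/12)(d/30) = (12.2/12)(28/30) = 0.9489
PET = 127.346 × 0.9489 = 120.839 mm/month

121 mm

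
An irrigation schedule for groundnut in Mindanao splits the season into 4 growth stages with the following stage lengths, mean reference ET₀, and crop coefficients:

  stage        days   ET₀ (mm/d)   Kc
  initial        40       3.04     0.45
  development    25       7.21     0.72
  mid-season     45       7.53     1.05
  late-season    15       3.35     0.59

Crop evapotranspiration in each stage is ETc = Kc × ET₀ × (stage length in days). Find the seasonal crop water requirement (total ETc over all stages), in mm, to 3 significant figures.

initial: 0.45 × 3.04 × 40 = 54.72 mm
development: 0.72 × 7.21 × 25 = 129.78 mm
mid-season: 1.05 × 7.53 × 45 = 355.79 mm
late-season: 0.59 × 3.35 × 15 = 29.65 mm
Seasonal total = 569.94 mm

570 mm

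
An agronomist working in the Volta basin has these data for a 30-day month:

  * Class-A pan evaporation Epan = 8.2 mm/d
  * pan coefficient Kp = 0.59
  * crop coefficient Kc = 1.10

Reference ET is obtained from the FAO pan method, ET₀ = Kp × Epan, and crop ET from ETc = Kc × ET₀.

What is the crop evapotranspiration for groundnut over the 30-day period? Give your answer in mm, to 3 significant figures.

ET₀ = 0.59 × 8.2 = 4.8380 mm/d
ETc = Kc × ET₀ = 1.10 × 4.8380 = 5.3218 mm/d
Over 30 days: 5.3218 × 30 = 159.654 mm

160 mm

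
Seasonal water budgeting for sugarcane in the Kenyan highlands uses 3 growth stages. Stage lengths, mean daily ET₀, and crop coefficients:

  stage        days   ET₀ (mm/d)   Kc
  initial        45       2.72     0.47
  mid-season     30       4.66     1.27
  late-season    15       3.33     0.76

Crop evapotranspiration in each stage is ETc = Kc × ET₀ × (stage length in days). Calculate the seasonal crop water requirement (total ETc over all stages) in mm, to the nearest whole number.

273 mm

initial: 0.47 × 2.72 × 45 = 57.53 mm
mid-season: 1.27 × 4.66 × 30 = 177.55 mm
late-season: 0.76 × 3.33 × 15 = 37.96 mm
Seasonal total = 273.04 mm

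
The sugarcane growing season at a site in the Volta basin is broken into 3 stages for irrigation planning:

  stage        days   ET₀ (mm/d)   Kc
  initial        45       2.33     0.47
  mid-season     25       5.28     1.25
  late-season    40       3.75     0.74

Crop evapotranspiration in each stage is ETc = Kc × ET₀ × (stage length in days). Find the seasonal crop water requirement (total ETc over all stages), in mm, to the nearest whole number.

initial: 0.47 × 2.33 × 45 = 49.28 mm
mid-season: 1.25 × 5.28 × 25 = 165.00 mm
late-season: 0.74 × 3.75 × 40 = 111.00 mm
Seasonal total = 325.28 mm

325 mm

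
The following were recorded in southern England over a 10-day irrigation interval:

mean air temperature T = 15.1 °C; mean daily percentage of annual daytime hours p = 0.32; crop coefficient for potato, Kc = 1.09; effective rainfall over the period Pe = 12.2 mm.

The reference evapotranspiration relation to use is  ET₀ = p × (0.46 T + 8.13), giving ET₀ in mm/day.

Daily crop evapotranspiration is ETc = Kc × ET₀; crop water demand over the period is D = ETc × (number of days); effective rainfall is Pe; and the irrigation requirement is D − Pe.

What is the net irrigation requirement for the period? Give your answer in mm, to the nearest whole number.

40 mm

ET₀ = 0.32 × (0.46 × 15.1 + 8.13) = 0.32 × 15.076 = 4.8243 mm/d
ETc = Kc × ET₀ = 1.09 × 4.8243 = 5.2585 mm/d
Crop demand D = ETc × 10 d = 5.2585 × 10 = 52.585 mm
D − Pe = 52.585 − 12.2 = 40.385 mm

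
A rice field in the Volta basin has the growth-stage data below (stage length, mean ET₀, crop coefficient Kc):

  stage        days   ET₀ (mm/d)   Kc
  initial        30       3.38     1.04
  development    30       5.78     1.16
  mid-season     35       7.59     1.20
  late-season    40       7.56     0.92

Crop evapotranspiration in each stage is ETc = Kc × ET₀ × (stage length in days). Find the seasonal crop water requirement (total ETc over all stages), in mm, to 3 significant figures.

904 mm

initial: 1.04 × 3.38 × 30 = 105.46 mm
development: 1.16 × 5.78 × 30 = 201.14 mm
mid-season: 1.20 × 7.59 × 35 = 318.78 mm
late-season: 0.92 × 7.56 × 40 = 278.21 mm
Seasonal total = 903.59 mm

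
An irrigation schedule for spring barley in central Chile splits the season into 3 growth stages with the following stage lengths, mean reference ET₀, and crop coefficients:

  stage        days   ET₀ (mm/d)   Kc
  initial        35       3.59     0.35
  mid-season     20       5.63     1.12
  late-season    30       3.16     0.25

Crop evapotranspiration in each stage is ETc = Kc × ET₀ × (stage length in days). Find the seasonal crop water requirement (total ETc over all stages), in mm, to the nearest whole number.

initial: 0.35 × 3.59 × 35 = 43.98 mm
mid-season: 1.12 × 5.63 × 20 = 126.11 mm
late-season: 0.25 × 3.16 × 30 = 23.70 mm
Seasonal total = 193.79 mm

194 mm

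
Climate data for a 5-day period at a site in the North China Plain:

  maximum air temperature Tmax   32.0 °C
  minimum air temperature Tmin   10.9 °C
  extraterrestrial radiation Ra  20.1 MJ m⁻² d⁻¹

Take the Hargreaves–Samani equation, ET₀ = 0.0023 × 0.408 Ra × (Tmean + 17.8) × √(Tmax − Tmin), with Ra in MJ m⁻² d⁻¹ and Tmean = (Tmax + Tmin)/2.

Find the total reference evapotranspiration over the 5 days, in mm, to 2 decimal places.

Tmean = (32.0 + 10.9)/2 = 21.45 °C
0.408 Ra = 0.408 × 20.1 = 8.2008 mm/d equivalent
ET₀ = 0.0023 × 8.2008 × (21.45 + 17.8) × √21.1 = 0.0023 × 8.2008 × 39.25 × 4.5935 = 3.4007 mm/d
Over 5 days: 3.4007 × 5 = 17.004 mm

17.00 mm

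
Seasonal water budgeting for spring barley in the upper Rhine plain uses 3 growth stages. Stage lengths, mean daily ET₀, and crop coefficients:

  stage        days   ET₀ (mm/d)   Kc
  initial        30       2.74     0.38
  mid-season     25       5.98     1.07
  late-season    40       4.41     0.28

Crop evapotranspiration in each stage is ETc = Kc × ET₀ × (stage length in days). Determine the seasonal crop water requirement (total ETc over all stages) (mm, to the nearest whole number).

initial: 0.38 × 2.74 × 30 = 31.24 mm
mid-season: 1.07 × 5.98 × 25 = 159.97 mm
late-season: 0.28 × 4.41 × 40 = 49.39 mm
Seasonal total = 240.60 mm

241 mm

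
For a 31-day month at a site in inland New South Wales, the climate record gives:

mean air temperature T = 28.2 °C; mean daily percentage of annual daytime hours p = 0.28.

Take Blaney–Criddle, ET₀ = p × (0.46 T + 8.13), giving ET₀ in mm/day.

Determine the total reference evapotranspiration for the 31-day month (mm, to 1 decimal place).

ET₀ = 0.28 × (0.46 × 28.2 + 8.13) = 0.28 × 21.102 = 5.9086 mm/d
Monthly total = 5.9086 × 31 = 183.167 mm

183.2 mm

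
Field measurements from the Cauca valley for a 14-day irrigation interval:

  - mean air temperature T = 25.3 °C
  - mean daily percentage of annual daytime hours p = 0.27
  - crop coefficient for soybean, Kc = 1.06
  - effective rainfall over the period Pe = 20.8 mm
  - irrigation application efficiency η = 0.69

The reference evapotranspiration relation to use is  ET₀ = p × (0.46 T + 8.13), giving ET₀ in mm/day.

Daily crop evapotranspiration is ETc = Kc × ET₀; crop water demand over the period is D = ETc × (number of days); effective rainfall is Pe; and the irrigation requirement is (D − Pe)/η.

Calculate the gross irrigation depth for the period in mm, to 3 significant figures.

84.6 mm

ET₀ = 0.27 × (0.46 × 25.3 + 8.13) = 0.27 × 19.768 = 5.3374 mm/d
ETc = Kc × ET₀ = 1.06 × 5.3374 = 5.6576 mm/d
Crop demand D = ETc × 14 d = 5.6576 × 14 = 79.206 mm
D − Pe = 79.206 − 20.8 = 58.406 mm
Gross irrigation = 58.406 / 0.69 = 84.646 mm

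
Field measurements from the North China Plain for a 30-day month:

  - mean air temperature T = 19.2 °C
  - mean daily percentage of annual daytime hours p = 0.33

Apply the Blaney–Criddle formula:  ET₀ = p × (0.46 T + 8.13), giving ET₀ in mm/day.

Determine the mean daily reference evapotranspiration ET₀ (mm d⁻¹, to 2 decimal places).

5.60 mm d⁻¹

ET₀ = 0.33 × (0.46 × 19.2 + 8.13) = 0.33 × 16.962 = 5.5975 mm/d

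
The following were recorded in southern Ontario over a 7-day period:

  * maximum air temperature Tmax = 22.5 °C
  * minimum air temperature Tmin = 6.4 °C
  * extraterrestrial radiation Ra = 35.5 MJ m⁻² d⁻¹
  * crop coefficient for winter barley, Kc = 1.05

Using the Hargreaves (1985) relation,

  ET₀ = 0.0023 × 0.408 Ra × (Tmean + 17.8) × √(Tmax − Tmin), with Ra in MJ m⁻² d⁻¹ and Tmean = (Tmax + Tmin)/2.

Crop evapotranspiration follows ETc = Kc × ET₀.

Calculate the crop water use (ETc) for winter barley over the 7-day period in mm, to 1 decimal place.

31.7 mm

Tmean = (22.5 + 6.4)/2 = 14.45 °C
0.408 Ra = 0.408 × 35.5 = 14.4840 mm/d equivalent
ET₀ = 0.0023 × 14.4840 × (14.45 + 17.8) × √16.1 = 0.0023 × 14.4840 × 32.25 × 4.0125 = 4.3108 mm/d
ETc = Kc × ET₀ = 1.05 × 4.3108 = 4.5263 mm/d
Over 7 days: 4.5263 × 7 = 31.684 mm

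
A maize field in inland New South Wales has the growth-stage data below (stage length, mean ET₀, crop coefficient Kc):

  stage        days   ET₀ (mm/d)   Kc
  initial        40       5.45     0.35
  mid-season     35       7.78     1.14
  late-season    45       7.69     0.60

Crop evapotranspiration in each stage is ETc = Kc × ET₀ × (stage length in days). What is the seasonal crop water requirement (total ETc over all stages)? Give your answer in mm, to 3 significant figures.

594 mm

initial: 0.35 × 5.45 × 40 = 76.30 mm
mid-season: 1.14 × 7.78 × 35 = 310.42 mm
late-season: 0.60 × 7.69 × 45 = 207.63 mm
Seasonal total = 594.35 mm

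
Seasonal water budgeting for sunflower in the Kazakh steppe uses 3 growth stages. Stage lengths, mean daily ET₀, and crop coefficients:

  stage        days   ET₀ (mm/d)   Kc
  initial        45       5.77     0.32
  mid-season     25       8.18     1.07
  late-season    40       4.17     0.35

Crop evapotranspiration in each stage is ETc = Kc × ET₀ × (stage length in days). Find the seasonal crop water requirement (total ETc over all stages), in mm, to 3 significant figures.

360 mm

initial: 0.32 × 5.77 × 45 = 83.09 mm
mid-season: 1.07 × 8.18 × 25 = 218.82 mm
late-season: 0.35 × 4.17 × 40 = 58.38 mm
Seasonal total = 360.29 mm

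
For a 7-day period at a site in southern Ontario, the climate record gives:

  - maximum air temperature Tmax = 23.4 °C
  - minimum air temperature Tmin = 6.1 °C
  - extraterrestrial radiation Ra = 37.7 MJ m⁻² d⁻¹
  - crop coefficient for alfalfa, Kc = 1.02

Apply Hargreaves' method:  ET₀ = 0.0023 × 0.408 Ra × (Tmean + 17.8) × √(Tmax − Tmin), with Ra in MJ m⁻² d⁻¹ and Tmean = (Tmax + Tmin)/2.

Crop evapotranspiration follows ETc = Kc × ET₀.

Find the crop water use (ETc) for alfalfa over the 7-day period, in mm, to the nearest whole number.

34 mm

Tmean = (23.4 + 6.1)/2 = 14.75 °C
0.408 Ra = 0.408 × 37.7 = 15.3816 mm/d equivalent
ET₀ = 0.0023 × 15.3816 × (14.75 + 17.8) × √17.3 = 0.0023 × 15.3816 × 32.55 × 4.1593 = 4.7896 mm/d
ETc = Kc × ET₀ = 1.02 × 4.7896 = 4.8854 mm/d
Over 7 days: 4.8854 × 7 = 34.198 mm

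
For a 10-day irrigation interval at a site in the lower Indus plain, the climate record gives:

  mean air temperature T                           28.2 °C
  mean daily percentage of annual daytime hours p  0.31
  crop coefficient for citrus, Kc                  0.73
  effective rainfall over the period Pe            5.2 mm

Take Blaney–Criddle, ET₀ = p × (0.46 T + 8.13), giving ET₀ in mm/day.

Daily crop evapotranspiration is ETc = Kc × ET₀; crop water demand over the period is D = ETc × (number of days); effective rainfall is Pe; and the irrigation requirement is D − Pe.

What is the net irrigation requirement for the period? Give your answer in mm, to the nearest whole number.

ET₀ = 0.31 × (0.46 × 28.2 + 8.13) = 0.31 × 21.102 = 6.5416 mm/d
ETc = Kc × ET₀ = 0.73 × 6.5416 = 4.7754 mm/d
Crop demand D = ETc × 10 d = 4.7754 × 10 = 47.754 mm
D − Pe = 47.754 − 5.2 = 42.554 mm

43 mm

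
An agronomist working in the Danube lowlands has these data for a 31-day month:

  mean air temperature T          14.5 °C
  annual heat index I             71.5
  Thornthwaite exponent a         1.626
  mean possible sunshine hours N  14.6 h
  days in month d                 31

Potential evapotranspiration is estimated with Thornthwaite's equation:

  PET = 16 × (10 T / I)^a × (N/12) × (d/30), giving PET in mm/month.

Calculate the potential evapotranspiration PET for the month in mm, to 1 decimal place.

63.5 mm

10T/I = 10 × 14.5 / 71.5 = 2.0280
(10T/I)^a = 2.0280^1.626 = 3.1571
Uncorrected PET = 16 × 3.1571 = 50.514 mm
Correction = (N/12)(d/30) = (14.6/12)(31/30) = 1.2572
PET = 50.514 × 1.2572 = 63.506 mm/month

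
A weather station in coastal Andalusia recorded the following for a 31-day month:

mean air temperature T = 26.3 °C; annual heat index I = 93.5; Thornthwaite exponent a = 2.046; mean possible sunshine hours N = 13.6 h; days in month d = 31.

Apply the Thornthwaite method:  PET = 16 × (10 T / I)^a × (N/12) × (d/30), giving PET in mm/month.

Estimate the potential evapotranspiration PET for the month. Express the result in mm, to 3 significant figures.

10T/I = 10 × 26.3 / 93.5 = 2.8128
(10T/I)^a = 2.8128^2.046 = 8.2973
Uncorrected PET = 16 × 8.2973 = 132.757 mm
Correction = (N/12)(d/30) = (13.6/12)(31/30) = 1.1711
PET = 132.757 × 1.1711 = 155.472 mm/month

155 mm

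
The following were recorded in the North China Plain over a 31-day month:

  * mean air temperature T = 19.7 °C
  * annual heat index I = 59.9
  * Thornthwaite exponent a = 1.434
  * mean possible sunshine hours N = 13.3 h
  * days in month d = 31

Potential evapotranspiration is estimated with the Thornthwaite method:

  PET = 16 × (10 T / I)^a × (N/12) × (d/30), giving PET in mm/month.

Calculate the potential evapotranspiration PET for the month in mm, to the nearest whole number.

10T/I = 10 × 19.7 / 59.9 = 3.2888
(10T/I)^a = 3.2888^1.434 = 5.5136
Uncorrected PET = 16 × 5.5136 = 88.218 mm
Correction = (N/12)(d/30) = (13.3/12)(31/30) = 1.1453
PET = 88.218 × 1.1453 = 101.036 mm/month

101 mm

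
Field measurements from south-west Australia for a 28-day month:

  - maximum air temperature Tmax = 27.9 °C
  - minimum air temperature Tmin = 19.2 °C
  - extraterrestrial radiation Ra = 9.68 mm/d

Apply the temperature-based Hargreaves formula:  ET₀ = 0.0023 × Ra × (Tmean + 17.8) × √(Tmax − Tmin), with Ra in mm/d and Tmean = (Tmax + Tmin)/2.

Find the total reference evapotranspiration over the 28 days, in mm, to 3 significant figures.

76.0 mm

Tmean = (27.9 + 19.2)/2 = 23.55 °C
ET₀ = 0.0023 × 9.68 × (23.55 + 17.8) × √8.7 = 0.0023 × 9.68 × 41.35 × 2.9496 = 2.7155 mm/d
Over 28 days: 2.7155 × 28 = 76.034 mm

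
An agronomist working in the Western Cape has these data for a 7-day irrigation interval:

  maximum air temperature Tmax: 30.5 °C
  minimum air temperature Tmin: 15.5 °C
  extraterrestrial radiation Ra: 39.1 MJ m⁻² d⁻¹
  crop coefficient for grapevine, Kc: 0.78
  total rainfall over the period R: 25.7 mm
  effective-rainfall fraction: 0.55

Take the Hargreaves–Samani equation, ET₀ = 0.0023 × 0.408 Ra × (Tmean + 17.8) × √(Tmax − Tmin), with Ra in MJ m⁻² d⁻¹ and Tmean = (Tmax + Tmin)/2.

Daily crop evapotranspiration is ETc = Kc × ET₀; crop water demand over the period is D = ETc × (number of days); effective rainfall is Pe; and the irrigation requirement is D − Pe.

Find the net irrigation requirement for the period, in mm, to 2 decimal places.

17.52 mm

Tmean = (30.5 + 15.5)/2 = 23.00 °C
0.408 Ra = 0.408 × 39.1 = 15.9528 mm/d equivalent
ET₀ = 0.0023 × 15.9528 × (23.00 + 17.8) × √15.0 = 0.0023 × 15.9528 × 40.80 × 3.8730 = 5.7979 mm/d
ETc = Kc × ET₀ = 0.78 × 5.7979 = 4.5224 mm/d
Crop demand D = ETc × 7 d = 4.5224 × 7 = 31.657 mm
Pe = 0.55 × 25.7 = 14.135 mm
D − Pe = 31.657 − 14.135 = 17.522 mm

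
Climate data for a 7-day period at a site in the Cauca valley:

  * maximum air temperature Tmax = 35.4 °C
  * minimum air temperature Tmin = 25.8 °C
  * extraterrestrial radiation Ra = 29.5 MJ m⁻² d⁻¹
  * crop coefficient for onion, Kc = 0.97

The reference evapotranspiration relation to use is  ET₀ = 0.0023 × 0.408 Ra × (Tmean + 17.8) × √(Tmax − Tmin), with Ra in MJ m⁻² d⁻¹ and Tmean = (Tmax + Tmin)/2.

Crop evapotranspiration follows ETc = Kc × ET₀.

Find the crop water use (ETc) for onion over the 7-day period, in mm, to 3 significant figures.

28.2 mm

Tmean = (35.4 + 25.8)/2 = 30.60 °C
0.408 Ra = 0.408 × 29.5 = 12.0360 mm/d equivalent
ET₀ = 0.0023 × 12.0360 × (30.60 + 17.8) × √9.6 = 0.0023 × 12.0360 × 48.40 × 3.0984 = 4.1514 mm/d
ETc = Kc × ET₀ = 0.97 × 4.1514 = 4.0269 mm/d
Over 7 days: 4.0269 × 7 = 28.188 mm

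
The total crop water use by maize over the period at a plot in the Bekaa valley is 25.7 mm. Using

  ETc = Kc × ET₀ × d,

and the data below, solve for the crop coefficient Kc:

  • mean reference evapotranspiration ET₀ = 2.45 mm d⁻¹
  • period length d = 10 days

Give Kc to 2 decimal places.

1.05

ETc = Kc × ET₀ × d  ⇒  Kc = ETc / (ET₀ × d)
Kc = 25.7 / (2.45 × 10) = 25.7 / 24.50 = 1.0490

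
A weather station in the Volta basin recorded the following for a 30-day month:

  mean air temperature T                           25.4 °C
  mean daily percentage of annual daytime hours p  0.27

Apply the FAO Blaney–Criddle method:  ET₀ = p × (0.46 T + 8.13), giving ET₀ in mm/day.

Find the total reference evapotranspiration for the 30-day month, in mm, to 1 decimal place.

160.5 mm

ET₀ = 0.27 × (0.46 × 25.4 + 8.13) = 0.27 × 19.814 = 5.3498 mm/d
Monthly total = 5.3498 × 30 = 160.494 mm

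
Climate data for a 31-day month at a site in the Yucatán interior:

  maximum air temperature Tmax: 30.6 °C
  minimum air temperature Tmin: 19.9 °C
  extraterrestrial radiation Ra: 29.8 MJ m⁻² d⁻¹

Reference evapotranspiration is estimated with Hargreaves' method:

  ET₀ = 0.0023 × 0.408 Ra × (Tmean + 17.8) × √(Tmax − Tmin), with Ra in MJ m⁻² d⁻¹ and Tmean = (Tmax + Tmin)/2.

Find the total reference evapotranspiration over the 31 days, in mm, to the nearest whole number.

122 mm

Tmean = (30.6 + 19.9)/2 = 25.25 °C
0.408 Ra = 0.408 × 29.8 = 12.1584 mm/d equivalent
ET₀ = 0.0023 × 12.1584 × (25.25 + 17.8) × √10.7 = 0.0023 × 12.1584 × 43.05 × 3.2711 = 3.9380 mm/d
Over 31 days: 3.9380 × 31 = 122.078 mm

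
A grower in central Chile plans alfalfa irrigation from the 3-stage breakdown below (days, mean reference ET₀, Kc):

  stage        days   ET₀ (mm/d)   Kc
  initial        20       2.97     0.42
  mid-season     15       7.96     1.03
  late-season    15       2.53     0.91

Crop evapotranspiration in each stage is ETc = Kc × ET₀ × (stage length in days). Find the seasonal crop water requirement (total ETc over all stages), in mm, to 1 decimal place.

initial: 0.42 × 2.97 × 20 = 24.95 mm
mid-season: 1.03 × 7.96 × 15 = 122.98 mm
late-season: 0.91 × 2.53 × 15 = 34.53 mm
Seasonal total = 182.46 mm

182.5 mm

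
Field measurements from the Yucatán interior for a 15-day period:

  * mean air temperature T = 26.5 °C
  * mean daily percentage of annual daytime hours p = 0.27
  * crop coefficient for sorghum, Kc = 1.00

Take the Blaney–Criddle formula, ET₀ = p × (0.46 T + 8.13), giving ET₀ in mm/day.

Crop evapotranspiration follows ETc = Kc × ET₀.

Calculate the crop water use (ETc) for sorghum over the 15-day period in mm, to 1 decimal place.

82.3 mm

ET₀ = 0.27 × (0.46 × 26.5 + 8.13) = 0.27 × 20.320 = 5.4864 mm/d
ETc = Kc × ET₀ = 1.00 × 5.4864 = 5.4864 mm/d
Over 15 days: 5.4864 × 15 = 82.296 mm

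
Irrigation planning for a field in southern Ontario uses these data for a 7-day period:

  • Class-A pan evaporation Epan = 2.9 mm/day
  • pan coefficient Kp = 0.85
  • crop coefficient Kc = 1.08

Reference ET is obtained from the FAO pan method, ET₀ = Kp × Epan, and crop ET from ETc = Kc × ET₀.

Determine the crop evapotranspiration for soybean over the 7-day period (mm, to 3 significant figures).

ET₀ = 0.85 × 2.9 = 2.4650 mm/d
ETc = Kc × ET₀ = 1.08 × 2.4650 = 2.6622 mm/d
Over 7 days: 2.6622 × 7 = 18.635 mm

18.6 mm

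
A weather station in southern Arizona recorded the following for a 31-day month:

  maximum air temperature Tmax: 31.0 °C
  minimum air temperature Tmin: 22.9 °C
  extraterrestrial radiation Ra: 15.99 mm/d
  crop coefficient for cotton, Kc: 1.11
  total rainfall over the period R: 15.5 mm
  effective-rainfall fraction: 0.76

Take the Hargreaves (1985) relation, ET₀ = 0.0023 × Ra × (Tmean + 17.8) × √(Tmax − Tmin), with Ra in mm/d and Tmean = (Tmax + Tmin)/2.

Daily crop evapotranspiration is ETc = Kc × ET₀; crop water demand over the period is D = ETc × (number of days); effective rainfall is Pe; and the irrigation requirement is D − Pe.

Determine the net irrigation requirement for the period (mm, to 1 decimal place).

149.4 mm

Tmean = (31.0 + 22.9)/2 = 26.95 °C
ET₀ = 0.0023 × 15.99 × (26.95 + 17.8) × √8.1 = 0.0023 × 15.99 × 44.75 × 2.8460 = 4.6839 mm/d
ETc = Kc × ET₀ = 1.11 × 4.6839 = 5.1991 mm/d
Crop demand D = ETc × 31 d = 5.1991 × 31 = 161.172 mm
Pe = 0.76 × 15.5 = 11.780 mm
D − Pe = 161.172 − 11.780 = 149.392 mm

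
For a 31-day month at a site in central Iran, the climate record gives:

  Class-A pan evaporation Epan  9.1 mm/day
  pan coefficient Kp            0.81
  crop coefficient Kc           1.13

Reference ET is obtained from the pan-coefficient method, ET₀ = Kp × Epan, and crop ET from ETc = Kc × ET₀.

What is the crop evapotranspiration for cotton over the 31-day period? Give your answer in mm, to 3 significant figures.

ET₀ = 0.81 × 9.1 = 7.3710 mm/d
ETc = Kc × ET₀ = 1.13 × 7.3710 = 8.3292 mm/d
Over 31 days: 8.3292 × 31 = 258.205 mm

258 mm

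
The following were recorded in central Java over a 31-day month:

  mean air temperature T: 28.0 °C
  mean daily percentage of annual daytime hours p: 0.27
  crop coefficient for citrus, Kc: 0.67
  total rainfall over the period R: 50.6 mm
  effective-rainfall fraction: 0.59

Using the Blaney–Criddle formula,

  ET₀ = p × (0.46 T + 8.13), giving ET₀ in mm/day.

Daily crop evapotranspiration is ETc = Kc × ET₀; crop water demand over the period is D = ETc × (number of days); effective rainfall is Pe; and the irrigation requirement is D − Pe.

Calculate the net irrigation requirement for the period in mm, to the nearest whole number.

88 mm

ET₀ = 0.27 × (0.46 × 28.0 + 8.13) = 0.27 × 21.010 = 5.6727 mm/d
ETc = Kc × ET₀ = 0.67 × 5.6727 = 3.8007 mm/d
Crop demand D = ETc × 31 d = 3.8007 × 31 = 117.822 mm
Pe = 0.59 × 50.6 = 29.854 mm
D − Pe = 117.822 − 29.854 = 87.968 mm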